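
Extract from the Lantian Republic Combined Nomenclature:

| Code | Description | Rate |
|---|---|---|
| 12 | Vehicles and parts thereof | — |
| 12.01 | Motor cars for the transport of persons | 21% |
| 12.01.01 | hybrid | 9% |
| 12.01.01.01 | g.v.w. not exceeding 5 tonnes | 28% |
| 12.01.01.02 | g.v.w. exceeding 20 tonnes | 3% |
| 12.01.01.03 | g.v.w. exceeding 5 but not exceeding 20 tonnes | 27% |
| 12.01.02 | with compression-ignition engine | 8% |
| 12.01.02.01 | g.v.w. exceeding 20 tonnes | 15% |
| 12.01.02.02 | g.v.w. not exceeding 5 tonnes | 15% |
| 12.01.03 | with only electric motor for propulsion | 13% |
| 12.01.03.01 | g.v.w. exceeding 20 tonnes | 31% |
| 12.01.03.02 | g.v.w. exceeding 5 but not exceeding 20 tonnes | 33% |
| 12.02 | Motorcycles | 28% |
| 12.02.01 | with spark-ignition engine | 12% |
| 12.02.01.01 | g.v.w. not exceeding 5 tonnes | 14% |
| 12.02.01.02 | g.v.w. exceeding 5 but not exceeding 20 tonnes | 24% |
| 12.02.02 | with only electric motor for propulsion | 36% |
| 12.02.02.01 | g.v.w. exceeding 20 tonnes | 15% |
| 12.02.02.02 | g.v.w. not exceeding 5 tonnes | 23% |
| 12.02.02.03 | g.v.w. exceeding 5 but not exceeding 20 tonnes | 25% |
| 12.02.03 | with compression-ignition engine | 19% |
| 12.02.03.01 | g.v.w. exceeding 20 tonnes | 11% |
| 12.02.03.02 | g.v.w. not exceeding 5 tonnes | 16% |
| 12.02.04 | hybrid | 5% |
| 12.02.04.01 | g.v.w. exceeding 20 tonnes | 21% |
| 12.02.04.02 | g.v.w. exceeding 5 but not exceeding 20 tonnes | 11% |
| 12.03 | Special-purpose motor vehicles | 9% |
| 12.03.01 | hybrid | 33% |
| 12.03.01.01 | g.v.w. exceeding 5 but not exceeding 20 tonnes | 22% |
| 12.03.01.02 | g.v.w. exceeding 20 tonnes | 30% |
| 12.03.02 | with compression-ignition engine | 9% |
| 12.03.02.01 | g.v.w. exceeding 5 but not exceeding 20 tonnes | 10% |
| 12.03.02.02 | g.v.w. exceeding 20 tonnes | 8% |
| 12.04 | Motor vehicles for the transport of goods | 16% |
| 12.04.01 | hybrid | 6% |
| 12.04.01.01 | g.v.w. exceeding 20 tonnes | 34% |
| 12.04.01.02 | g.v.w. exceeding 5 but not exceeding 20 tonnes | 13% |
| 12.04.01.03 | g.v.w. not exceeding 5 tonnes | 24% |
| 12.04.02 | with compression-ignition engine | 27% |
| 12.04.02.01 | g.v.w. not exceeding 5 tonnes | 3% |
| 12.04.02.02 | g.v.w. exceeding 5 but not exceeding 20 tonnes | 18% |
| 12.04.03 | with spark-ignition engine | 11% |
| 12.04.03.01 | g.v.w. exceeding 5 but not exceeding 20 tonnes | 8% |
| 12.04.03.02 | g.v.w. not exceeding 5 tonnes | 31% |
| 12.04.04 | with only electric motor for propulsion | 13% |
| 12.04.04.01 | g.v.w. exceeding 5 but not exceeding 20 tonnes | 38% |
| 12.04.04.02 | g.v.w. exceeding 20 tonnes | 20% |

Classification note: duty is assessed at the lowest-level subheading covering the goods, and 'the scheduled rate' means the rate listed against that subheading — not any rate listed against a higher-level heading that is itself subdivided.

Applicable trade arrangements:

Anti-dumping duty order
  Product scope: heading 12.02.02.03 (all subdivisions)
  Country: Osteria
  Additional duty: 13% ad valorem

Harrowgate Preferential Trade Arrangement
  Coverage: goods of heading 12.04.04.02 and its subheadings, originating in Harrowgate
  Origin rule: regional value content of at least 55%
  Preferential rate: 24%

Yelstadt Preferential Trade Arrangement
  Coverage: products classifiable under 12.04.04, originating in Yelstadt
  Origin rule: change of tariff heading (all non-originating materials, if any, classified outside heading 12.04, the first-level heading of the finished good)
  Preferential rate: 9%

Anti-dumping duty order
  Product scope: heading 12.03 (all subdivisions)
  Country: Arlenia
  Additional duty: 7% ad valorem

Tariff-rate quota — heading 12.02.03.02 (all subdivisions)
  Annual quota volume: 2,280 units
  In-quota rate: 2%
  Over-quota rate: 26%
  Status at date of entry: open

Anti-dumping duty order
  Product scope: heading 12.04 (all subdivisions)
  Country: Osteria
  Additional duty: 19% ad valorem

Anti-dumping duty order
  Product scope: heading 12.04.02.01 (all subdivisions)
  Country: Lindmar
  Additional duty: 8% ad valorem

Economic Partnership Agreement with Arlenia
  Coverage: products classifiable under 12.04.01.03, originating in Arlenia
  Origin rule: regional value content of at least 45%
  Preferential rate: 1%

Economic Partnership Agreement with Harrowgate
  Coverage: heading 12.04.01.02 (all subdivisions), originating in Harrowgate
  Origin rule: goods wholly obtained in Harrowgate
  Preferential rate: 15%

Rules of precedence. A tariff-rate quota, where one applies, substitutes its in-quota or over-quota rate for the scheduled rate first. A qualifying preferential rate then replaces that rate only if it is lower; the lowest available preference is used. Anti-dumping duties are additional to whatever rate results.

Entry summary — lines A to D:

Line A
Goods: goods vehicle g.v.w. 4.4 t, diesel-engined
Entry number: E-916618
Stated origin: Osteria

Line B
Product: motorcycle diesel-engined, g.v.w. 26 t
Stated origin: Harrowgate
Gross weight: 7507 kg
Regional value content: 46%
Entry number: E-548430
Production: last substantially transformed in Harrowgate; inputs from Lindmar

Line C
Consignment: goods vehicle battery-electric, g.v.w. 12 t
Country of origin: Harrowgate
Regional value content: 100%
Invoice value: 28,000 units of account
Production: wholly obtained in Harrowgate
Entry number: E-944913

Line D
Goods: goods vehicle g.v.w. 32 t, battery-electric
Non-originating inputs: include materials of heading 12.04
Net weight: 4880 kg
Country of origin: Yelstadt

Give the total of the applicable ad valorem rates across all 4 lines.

Line A: goods vehicle → 12.04; diesel-engined → 12.04.02; g.v.w. 4.4 t → 12.04.02.01. Scheduled 3%. anti-dumping (Osteria, 12.04): +19%; total 3% + 19% = 22%. → 22%.
Line B: motorcycle → 12.02; diesel-engined → 12.02.03; g.v.w. 26 t → 12.02.03.01. Scheduled 11%. Harrowgate agreement on 12.04.04.02: 12.02.03.01 not covered; Harrowgate agreement on 12.04.01.02: 12.02.03.01 not covered. → 11%.
Line C: goods vehicle → 12.04; battery-electric → 12.04.04; g.v.w. 12 t → 12.04.04.01. Scheduled 38%. Harrowgate agreement on 12.04.04.02: 12.04.04.01 not covered; Harrowgate agreement on 12.04.01.02: 12.04.04.01 not covered. → 38%.
Line D: goods vehicle → 12.04; battery-electric → 12.04.04; g.v.w. 32 t → 12.04.04.02. Scheduled 20%. Yelstadt agreement on 12.04.04: CTH not met. → 20%.
Sum: 22% + 11% + 38% + 20% = 91%.

91%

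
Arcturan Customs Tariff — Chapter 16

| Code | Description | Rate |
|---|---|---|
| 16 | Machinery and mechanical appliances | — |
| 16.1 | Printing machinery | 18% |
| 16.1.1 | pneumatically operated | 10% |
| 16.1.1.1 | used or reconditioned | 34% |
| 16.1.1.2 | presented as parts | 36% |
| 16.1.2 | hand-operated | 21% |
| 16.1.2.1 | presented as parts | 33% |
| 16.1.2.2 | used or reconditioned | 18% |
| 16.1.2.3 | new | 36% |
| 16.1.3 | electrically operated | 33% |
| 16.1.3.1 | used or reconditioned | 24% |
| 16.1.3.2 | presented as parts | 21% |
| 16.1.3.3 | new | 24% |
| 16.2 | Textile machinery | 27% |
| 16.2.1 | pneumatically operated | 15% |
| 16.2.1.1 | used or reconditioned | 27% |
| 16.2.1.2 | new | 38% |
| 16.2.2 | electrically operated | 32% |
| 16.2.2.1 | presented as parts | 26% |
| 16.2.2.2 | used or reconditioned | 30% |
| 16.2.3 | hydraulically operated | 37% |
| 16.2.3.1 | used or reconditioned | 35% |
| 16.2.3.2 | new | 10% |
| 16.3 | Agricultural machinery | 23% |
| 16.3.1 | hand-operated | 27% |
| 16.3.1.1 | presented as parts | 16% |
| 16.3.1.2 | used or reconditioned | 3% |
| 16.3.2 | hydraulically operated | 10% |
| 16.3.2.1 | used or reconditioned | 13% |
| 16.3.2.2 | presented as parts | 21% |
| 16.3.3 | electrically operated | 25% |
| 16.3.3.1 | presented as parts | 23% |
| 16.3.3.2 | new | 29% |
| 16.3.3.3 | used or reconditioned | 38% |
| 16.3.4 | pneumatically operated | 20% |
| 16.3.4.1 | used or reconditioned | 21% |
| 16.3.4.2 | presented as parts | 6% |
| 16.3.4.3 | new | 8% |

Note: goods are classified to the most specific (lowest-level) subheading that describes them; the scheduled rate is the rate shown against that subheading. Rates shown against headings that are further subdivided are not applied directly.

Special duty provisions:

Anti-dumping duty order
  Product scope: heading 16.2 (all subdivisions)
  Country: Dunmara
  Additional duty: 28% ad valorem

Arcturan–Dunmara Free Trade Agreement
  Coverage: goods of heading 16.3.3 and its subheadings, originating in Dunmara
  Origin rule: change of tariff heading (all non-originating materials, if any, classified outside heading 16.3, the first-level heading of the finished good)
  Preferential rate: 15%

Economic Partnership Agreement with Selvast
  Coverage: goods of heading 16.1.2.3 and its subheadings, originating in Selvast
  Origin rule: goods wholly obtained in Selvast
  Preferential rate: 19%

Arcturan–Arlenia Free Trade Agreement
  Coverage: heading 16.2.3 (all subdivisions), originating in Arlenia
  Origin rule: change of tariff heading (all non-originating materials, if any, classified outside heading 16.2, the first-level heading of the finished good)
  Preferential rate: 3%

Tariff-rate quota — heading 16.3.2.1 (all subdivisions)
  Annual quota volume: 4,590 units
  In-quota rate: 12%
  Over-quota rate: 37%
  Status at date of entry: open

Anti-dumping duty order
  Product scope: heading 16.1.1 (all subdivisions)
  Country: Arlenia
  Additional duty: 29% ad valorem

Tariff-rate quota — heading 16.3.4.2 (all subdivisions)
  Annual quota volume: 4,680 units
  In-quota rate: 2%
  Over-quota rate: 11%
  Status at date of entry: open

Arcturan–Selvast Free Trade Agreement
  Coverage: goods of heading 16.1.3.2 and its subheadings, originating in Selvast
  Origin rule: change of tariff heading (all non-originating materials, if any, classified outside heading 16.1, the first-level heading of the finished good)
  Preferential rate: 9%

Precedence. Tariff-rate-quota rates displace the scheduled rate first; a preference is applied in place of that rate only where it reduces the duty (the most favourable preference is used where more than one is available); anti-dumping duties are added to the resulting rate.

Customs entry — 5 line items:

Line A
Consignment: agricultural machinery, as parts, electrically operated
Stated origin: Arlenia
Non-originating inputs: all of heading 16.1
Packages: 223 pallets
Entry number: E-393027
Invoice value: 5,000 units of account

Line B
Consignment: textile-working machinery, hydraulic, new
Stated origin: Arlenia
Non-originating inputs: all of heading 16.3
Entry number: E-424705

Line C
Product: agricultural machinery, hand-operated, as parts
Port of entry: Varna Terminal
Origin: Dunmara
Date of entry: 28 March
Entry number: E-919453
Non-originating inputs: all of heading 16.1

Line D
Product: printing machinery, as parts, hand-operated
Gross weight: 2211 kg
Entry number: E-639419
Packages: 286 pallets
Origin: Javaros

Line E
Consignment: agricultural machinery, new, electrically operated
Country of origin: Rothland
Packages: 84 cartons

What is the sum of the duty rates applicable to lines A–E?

Line A: agricultural → 16.3; electrically operated → 16.3.3; as parts → 16.3.3.1. Scheduled 23%. Arlenia agreement on 16.2.3: 16.3.3.1 not covered. → 23%.
Line B: textile-working → 16.2; hydraulic → 16.2.3; new → 16.2.3.2. Scheduled 10%. Arlenia agreement on 16.2.3: CTH met → 3% available; preferential 3%. → 3%.
Line C: agricultural → 16.3; hand-operated → 16.3.1; as parts → 16.3.1.1. Scheduled 16%. Dunmara agreement on 16.3.3: 16.3.1.1 not covered. → 16%.
Line D: printing → 16.1; hand-operated → 16.1.2; as parts → 16.1.2.1. Scheduled 33%. No special measure applies. → 33%.
Line E: agricultural → 16.3; electrically operated → 16.3.3; new → 16.3.3.2. Scheduled 29%. No special measure applies. → 29%.
Sum: 23% + 3% + 16% + 33% + 29% = 104%.

104%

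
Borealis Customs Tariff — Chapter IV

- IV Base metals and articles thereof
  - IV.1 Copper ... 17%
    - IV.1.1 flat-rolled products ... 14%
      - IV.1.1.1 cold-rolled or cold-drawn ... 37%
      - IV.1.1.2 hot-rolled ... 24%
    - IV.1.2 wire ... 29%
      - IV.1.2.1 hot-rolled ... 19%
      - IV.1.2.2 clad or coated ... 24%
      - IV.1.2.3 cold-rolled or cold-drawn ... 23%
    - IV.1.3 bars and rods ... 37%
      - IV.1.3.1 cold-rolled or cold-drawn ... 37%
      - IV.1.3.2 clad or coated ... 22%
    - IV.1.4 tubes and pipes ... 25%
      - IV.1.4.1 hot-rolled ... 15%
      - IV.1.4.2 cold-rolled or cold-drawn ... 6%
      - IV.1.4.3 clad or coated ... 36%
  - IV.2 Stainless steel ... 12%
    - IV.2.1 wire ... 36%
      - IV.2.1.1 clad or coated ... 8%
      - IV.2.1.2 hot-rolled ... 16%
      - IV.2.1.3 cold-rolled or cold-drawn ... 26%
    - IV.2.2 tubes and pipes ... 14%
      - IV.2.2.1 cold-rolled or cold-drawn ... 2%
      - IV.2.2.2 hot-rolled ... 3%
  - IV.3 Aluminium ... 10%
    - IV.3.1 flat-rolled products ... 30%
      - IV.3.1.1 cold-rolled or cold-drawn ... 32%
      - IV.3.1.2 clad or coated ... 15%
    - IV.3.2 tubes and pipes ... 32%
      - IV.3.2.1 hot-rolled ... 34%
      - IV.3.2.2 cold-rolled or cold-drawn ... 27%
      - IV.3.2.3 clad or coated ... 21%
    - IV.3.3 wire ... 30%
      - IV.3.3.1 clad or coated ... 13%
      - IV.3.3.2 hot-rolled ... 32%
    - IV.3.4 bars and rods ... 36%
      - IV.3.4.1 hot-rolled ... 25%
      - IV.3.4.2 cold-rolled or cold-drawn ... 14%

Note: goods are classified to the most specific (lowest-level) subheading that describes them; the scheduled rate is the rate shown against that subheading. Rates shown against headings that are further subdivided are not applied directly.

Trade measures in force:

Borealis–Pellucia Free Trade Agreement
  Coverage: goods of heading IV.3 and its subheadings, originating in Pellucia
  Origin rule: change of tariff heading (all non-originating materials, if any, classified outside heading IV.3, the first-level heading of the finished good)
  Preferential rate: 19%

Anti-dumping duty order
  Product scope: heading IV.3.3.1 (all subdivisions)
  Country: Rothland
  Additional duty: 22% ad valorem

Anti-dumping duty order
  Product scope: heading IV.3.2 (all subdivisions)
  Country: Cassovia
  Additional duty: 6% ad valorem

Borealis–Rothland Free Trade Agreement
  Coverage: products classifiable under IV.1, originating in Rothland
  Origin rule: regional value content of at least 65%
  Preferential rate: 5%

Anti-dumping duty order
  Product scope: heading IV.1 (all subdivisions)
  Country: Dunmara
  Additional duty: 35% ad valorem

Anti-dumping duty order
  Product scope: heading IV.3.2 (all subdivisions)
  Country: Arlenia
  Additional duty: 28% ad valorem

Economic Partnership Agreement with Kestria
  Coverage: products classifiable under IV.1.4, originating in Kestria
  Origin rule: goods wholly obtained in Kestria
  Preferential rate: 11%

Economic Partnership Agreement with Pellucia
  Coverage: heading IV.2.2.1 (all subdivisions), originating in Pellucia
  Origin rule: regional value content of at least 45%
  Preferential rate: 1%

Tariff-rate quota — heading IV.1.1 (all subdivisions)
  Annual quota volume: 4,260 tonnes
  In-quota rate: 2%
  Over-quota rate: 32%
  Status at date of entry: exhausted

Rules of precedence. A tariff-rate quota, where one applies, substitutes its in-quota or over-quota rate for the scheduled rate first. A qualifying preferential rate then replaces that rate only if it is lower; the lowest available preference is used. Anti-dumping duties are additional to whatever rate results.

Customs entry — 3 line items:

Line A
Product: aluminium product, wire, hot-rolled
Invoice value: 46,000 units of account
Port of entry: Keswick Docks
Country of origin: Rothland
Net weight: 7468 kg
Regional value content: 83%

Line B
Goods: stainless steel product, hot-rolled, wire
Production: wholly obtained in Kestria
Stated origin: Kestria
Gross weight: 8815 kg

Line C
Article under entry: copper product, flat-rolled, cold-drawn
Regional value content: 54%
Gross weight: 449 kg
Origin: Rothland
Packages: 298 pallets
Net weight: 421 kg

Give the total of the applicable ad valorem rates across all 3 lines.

80%

Line A: aluminium → IV.3; wire → IV.3.3; hot-rolled → IV.3.3.2. Scheduled 32%. Rothland agreement on IV.1: IV.3.3.2 not covered. → 32%.
Line B: stainless steel → IV.2; wire → IV.2.1; hot-rolled → IV.2.1.2. Scheduled 16%. Kestria agreement on IV.1.4: IV.2.1.2 not covered. → 16%.
Line C: copper → IV.1; flat-rolled → IV.1.1; cold-drawn → IV.1.1.1. Scheduled 37%. quota on IV.1.1 exhausted → over-quota 32%; Rothland agreement on IV.1: RVC < 65%. → 32%.
Sum: 32% + 16% + 32% = 80%.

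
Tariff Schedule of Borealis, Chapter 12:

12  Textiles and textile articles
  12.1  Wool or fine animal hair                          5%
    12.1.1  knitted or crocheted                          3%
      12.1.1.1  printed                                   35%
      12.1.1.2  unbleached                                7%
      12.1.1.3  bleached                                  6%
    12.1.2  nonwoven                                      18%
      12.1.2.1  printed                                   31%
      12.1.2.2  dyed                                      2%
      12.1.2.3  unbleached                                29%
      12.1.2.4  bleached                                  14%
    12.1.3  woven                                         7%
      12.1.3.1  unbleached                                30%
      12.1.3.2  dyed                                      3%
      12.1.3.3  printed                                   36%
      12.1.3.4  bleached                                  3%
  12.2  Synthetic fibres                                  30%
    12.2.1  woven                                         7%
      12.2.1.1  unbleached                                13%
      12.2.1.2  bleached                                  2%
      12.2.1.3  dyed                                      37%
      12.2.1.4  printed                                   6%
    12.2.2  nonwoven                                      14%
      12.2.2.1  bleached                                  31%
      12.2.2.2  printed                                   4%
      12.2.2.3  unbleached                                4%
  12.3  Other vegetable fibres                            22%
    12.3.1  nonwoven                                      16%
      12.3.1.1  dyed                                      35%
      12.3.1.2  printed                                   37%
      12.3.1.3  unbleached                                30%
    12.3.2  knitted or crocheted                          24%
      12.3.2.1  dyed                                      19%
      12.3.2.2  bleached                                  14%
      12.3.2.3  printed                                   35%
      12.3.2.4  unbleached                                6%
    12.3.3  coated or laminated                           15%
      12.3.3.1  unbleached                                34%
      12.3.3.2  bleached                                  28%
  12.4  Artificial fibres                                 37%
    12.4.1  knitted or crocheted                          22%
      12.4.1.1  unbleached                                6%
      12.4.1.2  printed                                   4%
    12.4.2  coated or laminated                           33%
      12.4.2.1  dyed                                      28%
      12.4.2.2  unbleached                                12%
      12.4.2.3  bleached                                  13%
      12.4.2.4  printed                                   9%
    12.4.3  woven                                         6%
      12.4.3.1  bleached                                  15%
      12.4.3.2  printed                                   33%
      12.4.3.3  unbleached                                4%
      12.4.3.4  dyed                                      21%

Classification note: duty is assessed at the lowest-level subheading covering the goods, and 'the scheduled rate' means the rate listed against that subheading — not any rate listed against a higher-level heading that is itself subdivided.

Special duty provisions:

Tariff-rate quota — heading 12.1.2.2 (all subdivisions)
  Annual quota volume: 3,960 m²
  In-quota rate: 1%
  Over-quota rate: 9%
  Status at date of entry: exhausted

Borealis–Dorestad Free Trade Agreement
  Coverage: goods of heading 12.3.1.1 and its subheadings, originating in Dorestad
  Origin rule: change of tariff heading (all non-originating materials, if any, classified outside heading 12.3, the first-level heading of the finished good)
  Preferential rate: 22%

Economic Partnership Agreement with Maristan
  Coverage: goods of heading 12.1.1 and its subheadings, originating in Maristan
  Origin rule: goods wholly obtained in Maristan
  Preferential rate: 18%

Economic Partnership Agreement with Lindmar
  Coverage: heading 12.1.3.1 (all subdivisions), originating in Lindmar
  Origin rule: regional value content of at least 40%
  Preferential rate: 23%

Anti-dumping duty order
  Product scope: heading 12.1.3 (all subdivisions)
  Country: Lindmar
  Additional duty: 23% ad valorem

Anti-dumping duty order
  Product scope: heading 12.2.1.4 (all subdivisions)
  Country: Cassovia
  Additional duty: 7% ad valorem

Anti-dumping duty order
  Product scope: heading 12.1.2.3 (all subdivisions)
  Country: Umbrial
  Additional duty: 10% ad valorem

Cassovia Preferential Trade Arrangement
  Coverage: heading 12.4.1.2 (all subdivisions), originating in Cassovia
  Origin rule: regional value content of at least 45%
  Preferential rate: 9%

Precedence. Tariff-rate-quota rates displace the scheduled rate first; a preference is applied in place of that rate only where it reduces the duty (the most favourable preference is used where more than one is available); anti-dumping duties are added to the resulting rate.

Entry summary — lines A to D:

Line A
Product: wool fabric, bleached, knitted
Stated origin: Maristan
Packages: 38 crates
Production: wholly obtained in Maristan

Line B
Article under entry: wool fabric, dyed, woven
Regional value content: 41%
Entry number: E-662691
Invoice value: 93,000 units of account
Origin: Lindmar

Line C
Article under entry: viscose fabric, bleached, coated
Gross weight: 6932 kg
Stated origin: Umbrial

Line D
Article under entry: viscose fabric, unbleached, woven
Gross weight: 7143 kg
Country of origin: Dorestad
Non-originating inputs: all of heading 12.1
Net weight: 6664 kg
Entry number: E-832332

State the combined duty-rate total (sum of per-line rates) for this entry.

Line A: wool → 12.1; knitted → 12.1.1; bleached → 12.1.1.3. Scheduled 6%. Maristan agreement on 12.1.1: wholly obtained → 18% available; preference 18% not lower than 6% → no reduction. → 6%.
Line B: wool → 12.1; woven → 12.1.3; dyed → 12.1.3.2. Scheduled 3%. Lindmar agreement on 12.1.3.1: 12.1.3.2 not covered; anti-dumping (Lindmar, 12.1.3): +23%; total 3% + 23% = 26%. → 26%.
Line C: viscose → 12.4; coated → 12.4.2; bleached → 12.4.2.3. Scheduled 13%. No special measure applies. → 13%.
Line D: viscose → 12.4; woven → 12.4.3; unbleached → 12.4.3.3. Scheduled 4%. Dorestad agreement on 12.3.1.1: 12.4.3.3 not covered. → 4%.
Sum: 6% + 26% + 13% + 4% = 49%.

49%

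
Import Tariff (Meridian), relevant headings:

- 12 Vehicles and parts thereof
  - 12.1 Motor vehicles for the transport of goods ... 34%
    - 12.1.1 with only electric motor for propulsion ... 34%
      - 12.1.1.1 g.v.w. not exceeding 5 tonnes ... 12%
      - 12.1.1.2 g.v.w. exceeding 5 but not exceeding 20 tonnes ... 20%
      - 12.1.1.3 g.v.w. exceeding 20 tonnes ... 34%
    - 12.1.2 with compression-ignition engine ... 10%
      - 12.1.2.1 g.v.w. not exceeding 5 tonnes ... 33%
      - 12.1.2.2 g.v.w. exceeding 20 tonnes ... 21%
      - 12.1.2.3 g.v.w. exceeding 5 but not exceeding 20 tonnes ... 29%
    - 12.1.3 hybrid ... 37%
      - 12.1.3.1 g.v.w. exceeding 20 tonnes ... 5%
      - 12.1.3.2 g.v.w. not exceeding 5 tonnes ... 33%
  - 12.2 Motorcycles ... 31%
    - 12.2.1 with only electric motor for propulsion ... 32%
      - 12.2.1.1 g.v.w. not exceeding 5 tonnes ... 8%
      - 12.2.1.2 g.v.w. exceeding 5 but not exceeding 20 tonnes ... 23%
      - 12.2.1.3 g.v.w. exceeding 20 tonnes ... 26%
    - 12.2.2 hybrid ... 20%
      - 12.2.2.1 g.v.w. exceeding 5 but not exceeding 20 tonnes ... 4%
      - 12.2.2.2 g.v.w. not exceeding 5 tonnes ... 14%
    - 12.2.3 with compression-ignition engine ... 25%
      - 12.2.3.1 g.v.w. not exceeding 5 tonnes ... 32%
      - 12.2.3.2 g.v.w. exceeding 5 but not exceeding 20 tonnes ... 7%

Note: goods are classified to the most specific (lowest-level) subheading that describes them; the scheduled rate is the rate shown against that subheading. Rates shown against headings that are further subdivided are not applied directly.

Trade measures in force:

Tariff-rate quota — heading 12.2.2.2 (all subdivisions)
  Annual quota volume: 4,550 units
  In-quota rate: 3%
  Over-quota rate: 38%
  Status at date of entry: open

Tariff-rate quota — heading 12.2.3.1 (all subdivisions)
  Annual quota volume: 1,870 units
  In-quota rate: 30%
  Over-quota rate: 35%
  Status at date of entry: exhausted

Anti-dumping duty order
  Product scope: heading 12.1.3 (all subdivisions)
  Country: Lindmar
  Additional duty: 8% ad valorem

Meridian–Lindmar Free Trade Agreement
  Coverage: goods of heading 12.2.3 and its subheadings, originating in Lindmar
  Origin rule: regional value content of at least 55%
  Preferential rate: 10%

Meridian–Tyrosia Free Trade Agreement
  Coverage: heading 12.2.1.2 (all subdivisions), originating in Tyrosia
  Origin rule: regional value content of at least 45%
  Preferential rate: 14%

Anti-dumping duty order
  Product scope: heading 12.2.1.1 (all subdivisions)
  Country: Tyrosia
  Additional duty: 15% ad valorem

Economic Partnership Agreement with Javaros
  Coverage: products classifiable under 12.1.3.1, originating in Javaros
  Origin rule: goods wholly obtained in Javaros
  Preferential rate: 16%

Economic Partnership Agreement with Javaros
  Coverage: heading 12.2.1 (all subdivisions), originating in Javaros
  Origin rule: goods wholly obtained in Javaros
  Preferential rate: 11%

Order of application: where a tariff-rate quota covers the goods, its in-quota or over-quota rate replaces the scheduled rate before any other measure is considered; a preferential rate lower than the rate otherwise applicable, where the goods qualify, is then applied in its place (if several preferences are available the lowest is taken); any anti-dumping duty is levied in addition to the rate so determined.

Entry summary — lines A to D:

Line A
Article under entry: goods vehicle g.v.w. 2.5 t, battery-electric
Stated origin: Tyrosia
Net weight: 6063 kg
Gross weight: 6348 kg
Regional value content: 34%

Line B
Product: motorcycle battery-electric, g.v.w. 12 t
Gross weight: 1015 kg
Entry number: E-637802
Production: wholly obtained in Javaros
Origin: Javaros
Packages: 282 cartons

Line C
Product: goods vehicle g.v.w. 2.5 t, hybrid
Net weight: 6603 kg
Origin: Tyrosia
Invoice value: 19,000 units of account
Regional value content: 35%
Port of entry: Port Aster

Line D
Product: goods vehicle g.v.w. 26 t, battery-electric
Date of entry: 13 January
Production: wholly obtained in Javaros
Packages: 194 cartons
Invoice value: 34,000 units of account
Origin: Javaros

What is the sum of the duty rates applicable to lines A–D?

90%

Line A: goods vehicle → 12.1; battery-electric → 12.1.1; g.v.w. 2.5 t → 12.1.1.1. Scheduled 12%. Tyrosia agreement on 12.2.1.2: 12.1.1.1 not covered. → 12%.
Line B: motorcycle → 12.2; battery-electric → 12.2.1; g.v.w. 12 t → 12.2.1.2. Scheduled 23%. Javaros agreement on 12.1.3.1: 12.2.1.2 not covered; Javaros agreement on 12.2.1: wholly obtained → 11% available; preferential 11%. → 11%.
Line C: goods vehicle → 12.1; hybrid → 12.1.3; g.v.w. 2.5 t → 12.1.3.2. Scheduled 33%. Tyrosia agreement on 12.2.1.2: 12.1.3.2 not covered. → 33%.
Line D: goods vehicle → 12.1; battery-electric → 12.1.1; g.v.w. 26 t → 12.1.1.3. Scheduled 34%. Javaros agreement on 12.1.3.1: 12.1.1.3 not covered; Javaros agreement on 12.2.1: 12.1.1.3 not covered. → 34%.
Sum: 12% + 11% + 33% + 34% = 90%.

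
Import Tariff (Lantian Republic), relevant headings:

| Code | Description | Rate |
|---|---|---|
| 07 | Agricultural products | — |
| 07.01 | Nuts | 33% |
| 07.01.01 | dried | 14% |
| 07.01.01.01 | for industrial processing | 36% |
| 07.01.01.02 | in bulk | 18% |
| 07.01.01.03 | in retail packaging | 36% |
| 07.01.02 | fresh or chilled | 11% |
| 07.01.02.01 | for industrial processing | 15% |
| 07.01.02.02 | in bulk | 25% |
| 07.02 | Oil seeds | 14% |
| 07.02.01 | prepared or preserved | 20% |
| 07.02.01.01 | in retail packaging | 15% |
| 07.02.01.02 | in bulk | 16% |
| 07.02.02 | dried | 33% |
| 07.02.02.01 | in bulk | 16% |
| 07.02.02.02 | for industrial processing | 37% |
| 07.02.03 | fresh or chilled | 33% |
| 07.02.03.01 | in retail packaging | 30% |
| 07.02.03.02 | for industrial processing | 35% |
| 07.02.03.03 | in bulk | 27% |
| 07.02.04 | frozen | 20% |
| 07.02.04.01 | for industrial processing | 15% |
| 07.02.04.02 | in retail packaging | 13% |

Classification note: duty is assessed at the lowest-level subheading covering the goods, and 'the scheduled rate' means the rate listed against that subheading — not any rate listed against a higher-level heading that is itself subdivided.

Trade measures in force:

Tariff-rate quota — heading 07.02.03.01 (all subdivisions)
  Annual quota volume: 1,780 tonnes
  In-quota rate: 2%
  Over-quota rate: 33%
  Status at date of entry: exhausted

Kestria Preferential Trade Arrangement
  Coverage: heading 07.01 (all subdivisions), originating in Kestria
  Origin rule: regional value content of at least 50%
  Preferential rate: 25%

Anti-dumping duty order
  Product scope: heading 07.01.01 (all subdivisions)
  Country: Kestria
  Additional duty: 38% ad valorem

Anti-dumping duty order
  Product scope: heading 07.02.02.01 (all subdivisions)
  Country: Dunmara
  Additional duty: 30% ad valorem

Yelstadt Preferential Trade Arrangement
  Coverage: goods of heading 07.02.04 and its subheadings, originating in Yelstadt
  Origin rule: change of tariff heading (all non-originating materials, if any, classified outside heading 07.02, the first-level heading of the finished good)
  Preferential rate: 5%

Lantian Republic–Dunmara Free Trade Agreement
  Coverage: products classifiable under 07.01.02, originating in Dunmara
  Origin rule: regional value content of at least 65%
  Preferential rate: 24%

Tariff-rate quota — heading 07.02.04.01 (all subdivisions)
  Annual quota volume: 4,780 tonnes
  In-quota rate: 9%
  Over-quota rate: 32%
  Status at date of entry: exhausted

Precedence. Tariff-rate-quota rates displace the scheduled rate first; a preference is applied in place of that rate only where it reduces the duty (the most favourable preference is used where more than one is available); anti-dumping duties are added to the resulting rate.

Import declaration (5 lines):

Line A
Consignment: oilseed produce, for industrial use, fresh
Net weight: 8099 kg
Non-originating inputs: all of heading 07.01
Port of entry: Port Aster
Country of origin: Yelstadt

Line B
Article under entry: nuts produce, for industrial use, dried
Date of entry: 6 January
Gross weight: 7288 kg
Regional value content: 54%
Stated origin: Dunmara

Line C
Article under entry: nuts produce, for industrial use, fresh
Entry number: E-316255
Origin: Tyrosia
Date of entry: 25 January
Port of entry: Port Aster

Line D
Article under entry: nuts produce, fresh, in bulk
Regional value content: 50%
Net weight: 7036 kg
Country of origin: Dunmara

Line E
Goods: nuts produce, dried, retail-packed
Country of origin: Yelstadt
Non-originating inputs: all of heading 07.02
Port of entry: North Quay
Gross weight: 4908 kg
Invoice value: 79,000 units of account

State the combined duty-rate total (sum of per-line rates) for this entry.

Line A: oilseed → 07.02; fresh → 07.02.03; for industrial use → 07.02.03.02. Scheduled 35%. Yelstadt agreement on 07.02.04: 07.02.03.02 not covered. → 35%.
Line B: nuts → 07.01; dried → 07.01.01; for industrial use → 07.01.01.01. Scheduled 36%. Dunmara agreement on 07.01.02: 07.01.01.01 not covered. → 36%.
Line C: nuts → 07.01; fresh → 07.01.02; for industrial use → 07.01.02.01. Scheduled 15%. No special measure applies. → 15%.
Line D: nuts → 07.01; fresh → 07.01.02; in bulk → 07.01.02.02. Scheduled 25%. Dunmara agreement on 07.01.02: RVC < 65%. → 25%.
Line E: nuts → 07.01; dried → 07.01.01; retail-packed → 07.01.01.03. Scheduled 36%. Yelstadt agreement on 07.02.04: 07.01.01.03 not covered. → 36%.
Sum: 35% + 36% + 15% + 25% + 36% = 147%.

147%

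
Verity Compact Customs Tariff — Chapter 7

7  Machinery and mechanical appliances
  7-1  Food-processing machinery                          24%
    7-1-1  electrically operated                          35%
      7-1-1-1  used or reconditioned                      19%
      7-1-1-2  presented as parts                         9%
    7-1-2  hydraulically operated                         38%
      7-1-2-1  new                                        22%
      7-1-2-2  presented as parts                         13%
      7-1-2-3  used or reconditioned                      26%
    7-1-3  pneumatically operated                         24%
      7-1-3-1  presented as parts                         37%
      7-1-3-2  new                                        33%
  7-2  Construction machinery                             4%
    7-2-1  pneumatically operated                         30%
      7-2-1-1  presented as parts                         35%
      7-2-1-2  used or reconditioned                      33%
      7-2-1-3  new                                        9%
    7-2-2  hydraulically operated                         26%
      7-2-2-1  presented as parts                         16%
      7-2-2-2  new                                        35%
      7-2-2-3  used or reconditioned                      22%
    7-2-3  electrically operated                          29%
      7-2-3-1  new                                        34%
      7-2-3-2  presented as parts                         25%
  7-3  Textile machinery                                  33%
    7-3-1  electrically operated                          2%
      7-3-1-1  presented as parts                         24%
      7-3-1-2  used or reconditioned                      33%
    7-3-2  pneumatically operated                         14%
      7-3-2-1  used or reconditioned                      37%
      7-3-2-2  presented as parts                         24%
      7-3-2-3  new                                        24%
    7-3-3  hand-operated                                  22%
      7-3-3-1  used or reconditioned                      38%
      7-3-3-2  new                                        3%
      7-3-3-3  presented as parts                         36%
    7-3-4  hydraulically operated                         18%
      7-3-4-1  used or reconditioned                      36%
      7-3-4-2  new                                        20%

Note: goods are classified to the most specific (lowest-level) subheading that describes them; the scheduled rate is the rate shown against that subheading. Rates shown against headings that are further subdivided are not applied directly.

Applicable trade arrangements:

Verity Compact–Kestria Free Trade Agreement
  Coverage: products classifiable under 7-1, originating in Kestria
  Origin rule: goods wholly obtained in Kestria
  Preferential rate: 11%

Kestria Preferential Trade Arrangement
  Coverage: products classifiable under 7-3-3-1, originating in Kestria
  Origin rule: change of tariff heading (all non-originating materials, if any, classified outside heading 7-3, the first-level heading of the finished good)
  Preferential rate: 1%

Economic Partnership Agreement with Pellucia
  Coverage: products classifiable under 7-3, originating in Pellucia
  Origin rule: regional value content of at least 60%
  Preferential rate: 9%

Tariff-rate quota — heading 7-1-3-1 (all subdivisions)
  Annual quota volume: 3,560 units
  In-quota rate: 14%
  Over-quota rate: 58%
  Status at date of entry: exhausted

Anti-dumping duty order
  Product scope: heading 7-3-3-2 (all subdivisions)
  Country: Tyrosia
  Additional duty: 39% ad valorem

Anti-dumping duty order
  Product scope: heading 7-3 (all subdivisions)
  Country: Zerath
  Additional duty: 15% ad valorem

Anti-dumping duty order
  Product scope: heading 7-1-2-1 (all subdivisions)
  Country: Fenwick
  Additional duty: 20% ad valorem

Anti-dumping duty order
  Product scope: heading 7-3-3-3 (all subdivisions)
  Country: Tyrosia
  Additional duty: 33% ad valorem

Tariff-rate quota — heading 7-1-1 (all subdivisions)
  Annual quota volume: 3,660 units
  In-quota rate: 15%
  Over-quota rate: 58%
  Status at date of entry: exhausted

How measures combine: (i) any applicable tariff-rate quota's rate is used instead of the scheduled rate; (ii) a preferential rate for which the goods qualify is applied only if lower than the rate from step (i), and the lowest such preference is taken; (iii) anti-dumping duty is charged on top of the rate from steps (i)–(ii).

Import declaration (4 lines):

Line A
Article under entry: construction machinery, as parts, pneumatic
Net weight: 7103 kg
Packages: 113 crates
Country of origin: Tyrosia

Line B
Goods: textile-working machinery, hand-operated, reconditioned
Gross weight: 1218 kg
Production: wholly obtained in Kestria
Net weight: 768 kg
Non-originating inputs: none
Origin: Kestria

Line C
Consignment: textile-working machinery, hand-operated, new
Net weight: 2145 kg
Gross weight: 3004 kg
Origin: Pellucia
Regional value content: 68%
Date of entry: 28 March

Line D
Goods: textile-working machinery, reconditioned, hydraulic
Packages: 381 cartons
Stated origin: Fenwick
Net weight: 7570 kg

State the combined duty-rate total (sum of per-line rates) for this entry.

75%

Line A: construction → 7-2; pneumatic → 7-2-1; as parts → 7-2-1-1. Scheduled 35%. No special measure applies. → 35%.
Line B: textile-working → 7-3; hand-operated → 7-3-3; reconditioned → 7-3-3-1. Scheduled 38%. Kestria agreement on 7-1: 7-3-3-1 not covered; Kestria agreement on 7-3-3-1: CTH met → 1% available; preferential 1%. → 1%.
Line C: textile-working → 7-3; hand-operated → 7-3-3; new → 7-3-3-2. Scheduled 3%. Pellucia agreement on 7-3: RVC ≥ 60% → 9% available; preference 9% not lower than 3% → no reduction. → 3%.
Line D: textile-working → 7-3; hydraulic → 7-3-4; reconditioned → 7-3-4-1. Scheduled 36%. No special measure applies. → 36%.
Sum: 35% + 1% + 3% + 36% = 75%.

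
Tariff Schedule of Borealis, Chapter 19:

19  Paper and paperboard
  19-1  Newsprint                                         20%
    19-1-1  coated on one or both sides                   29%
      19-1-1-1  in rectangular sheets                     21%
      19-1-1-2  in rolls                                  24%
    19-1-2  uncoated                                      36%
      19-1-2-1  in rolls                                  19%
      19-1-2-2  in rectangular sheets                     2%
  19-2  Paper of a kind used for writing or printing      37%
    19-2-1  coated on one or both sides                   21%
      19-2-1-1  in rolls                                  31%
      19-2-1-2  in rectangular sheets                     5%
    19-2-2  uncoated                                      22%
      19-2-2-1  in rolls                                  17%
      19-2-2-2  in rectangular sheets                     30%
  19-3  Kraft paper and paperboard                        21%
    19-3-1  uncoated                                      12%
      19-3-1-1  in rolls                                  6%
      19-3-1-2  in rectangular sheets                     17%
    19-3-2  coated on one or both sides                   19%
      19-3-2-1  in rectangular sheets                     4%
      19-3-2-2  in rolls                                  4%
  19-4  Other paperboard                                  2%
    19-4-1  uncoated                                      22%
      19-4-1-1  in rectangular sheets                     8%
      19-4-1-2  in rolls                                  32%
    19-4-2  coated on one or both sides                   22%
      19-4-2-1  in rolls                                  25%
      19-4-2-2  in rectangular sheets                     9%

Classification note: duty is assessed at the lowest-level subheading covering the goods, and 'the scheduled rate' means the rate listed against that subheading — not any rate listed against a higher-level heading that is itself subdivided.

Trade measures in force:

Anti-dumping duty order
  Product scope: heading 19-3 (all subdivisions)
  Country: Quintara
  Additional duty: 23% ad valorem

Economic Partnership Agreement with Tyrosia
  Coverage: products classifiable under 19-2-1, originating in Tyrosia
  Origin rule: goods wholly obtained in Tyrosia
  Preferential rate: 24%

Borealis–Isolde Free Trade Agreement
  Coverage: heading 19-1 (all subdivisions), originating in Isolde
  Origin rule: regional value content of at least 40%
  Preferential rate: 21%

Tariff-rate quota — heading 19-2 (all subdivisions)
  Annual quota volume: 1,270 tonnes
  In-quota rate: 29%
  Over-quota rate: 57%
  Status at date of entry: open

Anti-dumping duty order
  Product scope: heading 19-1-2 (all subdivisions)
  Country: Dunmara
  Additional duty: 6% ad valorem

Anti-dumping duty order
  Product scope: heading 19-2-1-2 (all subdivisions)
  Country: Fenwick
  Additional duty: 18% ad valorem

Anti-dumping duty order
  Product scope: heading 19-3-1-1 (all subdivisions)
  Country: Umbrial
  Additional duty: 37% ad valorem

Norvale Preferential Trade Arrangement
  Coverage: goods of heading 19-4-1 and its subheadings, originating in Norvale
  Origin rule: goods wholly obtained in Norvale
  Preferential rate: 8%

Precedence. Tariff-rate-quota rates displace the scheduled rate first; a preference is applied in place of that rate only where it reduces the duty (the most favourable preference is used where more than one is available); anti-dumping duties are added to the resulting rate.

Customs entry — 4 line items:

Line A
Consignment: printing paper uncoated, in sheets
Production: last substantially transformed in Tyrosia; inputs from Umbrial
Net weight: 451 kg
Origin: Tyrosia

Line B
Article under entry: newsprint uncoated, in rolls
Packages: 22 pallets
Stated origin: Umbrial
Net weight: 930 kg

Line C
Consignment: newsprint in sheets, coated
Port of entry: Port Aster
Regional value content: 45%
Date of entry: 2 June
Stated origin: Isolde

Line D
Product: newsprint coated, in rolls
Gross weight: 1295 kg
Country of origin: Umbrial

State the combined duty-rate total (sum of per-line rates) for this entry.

93%

Line A: printing paper → 19-2; uncoated → 19-2-2; in sheets → 19-2-2-2. Scheduled 30%. quota on 19-2 open → in-quota 29%; Tyrosia agreement on 19-2-1: 19-2-2-2 not covered. → 29%.
Line B: newsprint → 19-1; uncoated → 19-1-2; in rolls → 19-1-2-1. Scheduled 19%. No special measure applies. → 19%.
Line C: newsprint → 19-1; coated → 19-1-1; in sheets → 19-1-1-1. Scheduled 21%. Isolde agreement on 19-1: RVC ≥ 40% → 21% available; preference 21% not lower than 21% → no reduction. → 21%.
Line D: newsprint → 19-1; coated → 19-1-1; in rolls → 19-1-1-2. Scheduled 24%. No special measure applies. → 24%.
Sum: 29% + 19% + 21% + 24% = 93%.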